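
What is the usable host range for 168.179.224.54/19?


Network: 168.179.224.0
Broadcast: 168.179.255.255
First usable = network + 1
Last usable = broadcast - 1
Range: 168.179.224.1 to 168.179.255.254


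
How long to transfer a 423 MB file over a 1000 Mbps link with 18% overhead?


Effective throughput = 1000 * (1 - 18/100) = 820.0 Mbps
File size in Mb = 423 * 8 = 3384 Mb
Time = 3384 / 820.0
Time = 4.1268 seconds


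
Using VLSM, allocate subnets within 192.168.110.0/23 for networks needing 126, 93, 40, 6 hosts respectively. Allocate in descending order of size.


126 hosts -> /25 (126 usable): 192.168.110.0/25
93 hosts -> /25 (126 usable): 192.168.110.128/25
40 hosts -> /26 (62 usable): 192.168.111.0/26
6 hosts -> /29 (6 usable): 192.168.111.64/29
Allocation: 192.168.110.0/25 (126 hosts, 126 usable); 192.168.110.128/25 (93 hosts, 126 usable); 192.168.111.0/26 (40 hosts, 62 usable); 192.168.111.64/29 (6 hosts, 6 usable)


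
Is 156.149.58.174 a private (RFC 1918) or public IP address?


RFC 1918 private ranges:
  10.0.0.0/8 (10.0.0.0 - 10.255.255.255)
  172.16.0.0/12 (172.16.0.0 - 172.31.255.255)
  192.168.0.0/16 (192.168.0.0 - 192.168.255.255)
Public (not in any RFC 1918 range)


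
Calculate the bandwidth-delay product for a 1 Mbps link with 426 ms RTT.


BDP = bandwidth * RTT
= 1 Mbps * 426 ms
= 1 * 1e6 * 426 / 1000 bits
= 426000 bits
= 53250 bytes
= 52.002 KB
BDP = 426000 bits (53250 bytes)


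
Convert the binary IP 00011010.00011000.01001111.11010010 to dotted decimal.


00011010 = 26
00011000 = 24
01001111 = 79
11010010 = 210
IP: 26.24.79.210


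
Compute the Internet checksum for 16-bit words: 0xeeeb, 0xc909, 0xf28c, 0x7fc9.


Sum all words (with carry folding):
+ 0xeeeb = 0xeeeb
+ 0xc909 = 0xb7f5
+ 0xf28c = 0xaa82
+ 0x7fc9 = 0x2a4c
One's complement: ~0x2a4c
Checksum = 0xd5b3


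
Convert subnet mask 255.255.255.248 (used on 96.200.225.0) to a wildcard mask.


Subnet mask: 255.255.255.248
Wildcard = 255.255.255.255 - subnet mask
255 - 255 = 0
255 - 255 = 0
255 - 255 = 0
255 - 248 = 7
Wildcard: 0.0.0.7


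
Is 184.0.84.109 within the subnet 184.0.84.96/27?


Subnet network: 184.0.84.96
Test IP AND mask: 184.0.84.96
Yes, 184.0.84.109 is in 184.0.84.96/27


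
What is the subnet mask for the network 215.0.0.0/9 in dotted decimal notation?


/9 means 9 network bits, 23 host bits
Binary: 11111111100000000000000000000000
Mask: 255.128.0.0


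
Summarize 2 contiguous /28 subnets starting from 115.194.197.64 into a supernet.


Original prefix: /28
Number of subnets: 2 = 2^1
New prefix = 28 - 1 = 27
Supernet: 115.194.197.64/27


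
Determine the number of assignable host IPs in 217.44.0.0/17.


Host bits = 32 - 17 = 15
Total addresses = 2^15 = 32768
Usable = total - 2 (network and broadcast)
Usable hosts: 32766


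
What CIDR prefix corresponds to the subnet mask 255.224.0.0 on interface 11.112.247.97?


Binary: 11111111.11100000.00000000.00000000
Count leading 1s
Prefix: /11


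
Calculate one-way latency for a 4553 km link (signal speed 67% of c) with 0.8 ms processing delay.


Speed = 0.67 * 3e5 km/s = 201000 km/s
Propagation delay = 4553 / 201000 = 0.0227 s = 22.6517 ms
Processing delay = 0.8 ms
Total one-way latency = 23.4517 ms


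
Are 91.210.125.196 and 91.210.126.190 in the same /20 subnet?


Mask: 255.255.240.0
91.210.125.196 AND mask = 91.210.112.0
91.210.126.190 AND mask = 91.210.112.0
Yes, same subnet (91.210.112.0)


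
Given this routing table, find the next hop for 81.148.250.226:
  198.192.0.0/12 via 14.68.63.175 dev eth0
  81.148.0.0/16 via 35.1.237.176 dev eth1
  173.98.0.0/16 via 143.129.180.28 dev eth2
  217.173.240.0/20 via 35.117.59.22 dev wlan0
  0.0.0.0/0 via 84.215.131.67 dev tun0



Longest prefix match for 81.148.250.226:
  /12 198.192.0.0: no
  /16 81.148.0.0: MATCH
  /16 173.98.0.0: no
  /20 217.173.240.0: no
  /0 0.0.0.0: MATCH
Selected: next-hop 35.1.237.176 via eth1 (matched /16)


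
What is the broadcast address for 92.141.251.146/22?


Network: 92.141.248.0/22
Host bits = 10
Set all host bits to 1:
Broadcast: 92.141.251.255


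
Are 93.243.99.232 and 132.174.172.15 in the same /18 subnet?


Mask: 255.255.192.0
93.243.99.232 AND mask = 93.243.64.0
132.174.172.15 AND mask = 132.174.128.0
No, different subnets (93.243.64.0 vs 132.174.128.0)


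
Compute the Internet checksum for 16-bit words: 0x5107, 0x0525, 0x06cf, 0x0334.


Sum all words (with carry folding):
+ 0x5107 = 0x5107
+ 0x0525 = 0x562c
+ 0x06cf = 0x5cfb
+ 0x0334 = 0x602f
One's complement: ~0x602f
Checksum = 0x9fd0


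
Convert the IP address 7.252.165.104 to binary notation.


7 = 00000111
252 = 11111100
165 = 10100101
104 = 01101000
Binary: 00000111.11111100.10100101.01101000


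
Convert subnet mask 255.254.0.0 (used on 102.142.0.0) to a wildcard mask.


Subnet mask: 255.254.0.0
Wildcard = 255.255.255.255 - subnet mask
255 - 255 = 0
255 - 254 = 1
255 - 0 = 255
255 - 0 = 255
Wildcard: 0.1.255.255


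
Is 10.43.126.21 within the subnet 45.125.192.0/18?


Subnet network: 45.125.192.0
Test IP AND mask: 10.43.64.0
No, 10.43.126.21 is not in 45.125.192.0/18


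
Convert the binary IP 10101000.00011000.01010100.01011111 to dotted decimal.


10101000 = 168
00011000 = 24
01010100 = 84
01011111 = 95
IP: 168.24.84.95


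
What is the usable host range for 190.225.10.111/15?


Network: 190.224.0.0
Broadcast: 190.225.255.255
First usable = network + 1
Last usable = broadcast - 1
Range: 190.224.0.1 to 190.225.255.254


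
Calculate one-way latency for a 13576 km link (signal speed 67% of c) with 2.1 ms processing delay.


Speed = 0.67 * 3e5 km/s = 201000 km/s
Propagation delay = 13576 / 201000 = 0.0675 s = 67.5423 ms
Processing delay = 2.1 ms
Total one-way latency = 69.6423 ms


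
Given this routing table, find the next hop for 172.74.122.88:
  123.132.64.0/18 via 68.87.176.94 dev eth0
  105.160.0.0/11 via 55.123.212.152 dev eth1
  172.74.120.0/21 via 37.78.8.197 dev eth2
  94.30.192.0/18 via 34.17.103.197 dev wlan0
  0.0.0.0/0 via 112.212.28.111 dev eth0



Longest prefix match for 172.74.122.88:
  /18 123.132.64.0: no
  /11 105.160.0.0: no
  /21 172.74.120.0: MATCH
  /18 94.30.192.0: no
  /0 0.0.0.0: MATCH
Selected: next-hop 37.78.8.197 via eth2 (matched /21)


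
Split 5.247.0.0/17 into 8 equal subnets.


New prefix = 17 + 3 = 20
Each subnet has 4096 addresses
  5.247.0.0/20
  5.247.16.0/20
  5.247.32.0/20
  5.247.48.0/20
  5.247.64.0/20
  5.247.80.0/20
  5.247.96.0/20
  5.247.112.0/20
Subnets: 5.247.0.0/20, 5.247.16.0/20, 5.247.32.0/20, 5.247.48.0/20, 5.247.64.0/20, 5.247.80.0/20, 5.247.96.0/20, 5.247.112.0/20


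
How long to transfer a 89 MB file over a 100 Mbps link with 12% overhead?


Effective throughput = 100 * (1 - 12/100) = 88 Mbps
File size in Mb = 89 * 8 = 712 Mb
Time = 712 / 88
Time = 8.0909 seconds


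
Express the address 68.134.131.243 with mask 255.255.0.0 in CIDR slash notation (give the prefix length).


Binary: 11111111.11111111.00000000.00000000
Count leading 1s
Prefix: /16


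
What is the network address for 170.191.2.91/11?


IP:   10101010.10111111.00000010.01011011
Mask: 11111111.11100000.00000000.00000000
AND operation:
Net:  10101010.10100000.00000000.00000000
Network: 170.160.0.0/11


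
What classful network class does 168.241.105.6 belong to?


First octet: 168
Binary: 10101000
10xxxxxx -> Class B (128-191)
Class B, default mask 255.255.0.0 (/16)


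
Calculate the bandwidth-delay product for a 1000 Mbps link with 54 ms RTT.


BDP = bandwidth * RTT
= 1000 Mbps * 54 ms
= 1000 * 1e6 * 54 / 1000 bits
= 54000000 bits
= 6750000 bytes
= 6591.7969 KB
BDP = 54000000 bits (6750000 bytes)


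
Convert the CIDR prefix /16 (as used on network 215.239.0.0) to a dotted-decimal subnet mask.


/16 means 16 network bits, 16 host bits
Binary: 11111111111111110000000000000000
Mask: 255.255.0.0


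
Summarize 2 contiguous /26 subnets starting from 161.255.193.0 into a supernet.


Original prefix: /26
Number of subnets: 2 = 2^1
New prefix = 26 - 1 = 25
Supernet: 161.255.193.0/25


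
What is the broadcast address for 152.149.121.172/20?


Network: 152.149.112.0/20
Host bits = 12
Set all host bits to 1:
Broadcast: 152.149.127.255


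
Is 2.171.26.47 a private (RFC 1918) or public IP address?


RFC 1918 private ranges:
  10.0.0.0/8 (10.0.0.0 - 10.255.255.255)
  172.16.0.0/12 (172.16.0.0 - 172.31.255.255)
  192.168.0.0/16 (192.168.0.0 - 192.168.255.255)
Public (not in any RFC 1918 range)


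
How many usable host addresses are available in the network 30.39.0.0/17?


Host bits = 32 - 17 = 15
Total addresses = 2^15 = 32768
Usable = total - 2 (network and broadcast)
Usable hosts: 32766


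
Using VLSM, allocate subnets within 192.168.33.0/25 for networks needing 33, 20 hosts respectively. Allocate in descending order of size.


33 hosts -> /26 (62 usable): 192.168.33.0/26
20 hosts -> /27 (30 usable): 192.168.33.64/27
Allocation: 192.168.33.0/26 (33 hosts, 62 usable); 192.168.33.64/27 (20 hosts, 30 usable)


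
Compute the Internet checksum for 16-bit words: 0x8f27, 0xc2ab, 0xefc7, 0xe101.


Sum all words (with carry folding):
+ 0x8f27 = 0x8f27
+ 0xc2ab = 0x51d3
+ 0xefc7 = 0x419b
+ 0xe101 = 0x229d
One's complement: ~0x229d
Checksum = 0xdd62


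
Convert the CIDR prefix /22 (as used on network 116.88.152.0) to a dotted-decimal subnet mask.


/22 means 22 network bits, 10 host bits
Binary: 11111111111111111111110000000000
Mask: 255.255.252.0


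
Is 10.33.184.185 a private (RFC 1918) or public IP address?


RFC 1918 private ranges:
  10.0.0.0/8 (10.0.0.0 - 10.255.255.255)
  172.16.0.0/12 (172.16.0.0 - 172.31.255.255)
  192.168.0.0/16 (192.168.0.0 - 192.168.255.255)
Private (in 10.0.0.0/8)


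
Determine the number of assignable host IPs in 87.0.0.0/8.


Host bits = 32 - 8 = 24
Total addresses = 2^24 = 16777216
Usable = total - 2 (network and broadcast)
Usable hosts: 16777214


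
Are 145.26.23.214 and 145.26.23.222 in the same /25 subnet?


Mask: 255.255.255.128
145.26.23.214 AND mask = 145.26.23.128
145.26.23.222 AND mask = 145.26.23.128
Yes, same subnet (145.26.23.128)


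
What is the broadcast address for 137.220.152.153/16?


Network: 137.220.0.0/16
Host bits = 16
Set all host bits to 1:
Broadcast: 137.220.255.255


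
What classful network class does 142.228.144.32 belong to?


First octet: 142
Binary: 10001110
10xxxxxx -> Class B (128-191)
Class B, default mask 255.255.0.0 (/16)


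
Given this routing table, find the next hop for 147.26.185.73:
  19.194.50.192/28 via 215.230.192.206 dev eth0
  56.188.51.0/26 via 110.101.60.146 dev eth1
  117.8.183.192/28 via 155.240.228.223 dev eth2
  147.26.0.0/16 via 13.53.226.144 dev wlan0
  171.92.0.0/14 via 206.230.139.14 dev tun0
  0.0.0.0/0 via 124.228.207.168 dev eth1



Longest prefix match for 147.26.185.73:
  /28 19.194.50.192: no
  /26 56.188.51.0: no
  /28 117.8.183.192: no
  /16 147.26.0.0: MATCH
  /14 171.92.0.0: no
  /0 0.0.0.0: MATCH
Selected: next-hop 13.53.226.144 via wlan0 (matched /16)


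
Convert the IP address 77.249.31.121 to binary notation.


77 = 01001101
249 = 11111001
31 = 00011111
121 = 01111001
Binary: 01001101.11111001.00011111.01111001


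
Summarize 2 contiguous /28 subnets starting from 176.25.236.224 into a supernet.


Original prefix: /28
Number of subnets: 2 = 2^1
New prefix = 28 - 1 = 27
Supernet: 176.25.236.224/27


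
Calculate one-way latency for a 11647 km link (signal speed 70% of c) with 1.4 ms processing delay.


Speed = 0.7 * 3e5 km/s = 210000 km/s
Propagation delay = 11647 / 210000 = 0.0555 s = 55.4619 ms
Processing delay = 1.4 ms
Total one-way latency = 56.8619 ms


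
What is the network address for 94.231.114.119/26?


IP:   01011110.11100111.01110010.01110111
Mask: 11111111.11111111.11111111.11000000
AND operation:
Net:  01011110.11100111.01110010.01000000
Network: 94.231.114.64/26


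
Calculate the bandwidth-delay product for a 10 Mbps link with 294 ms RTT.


BDP = bandwidth * RTT
= 10 Mbps * 294 ms
= 10 * 1e6 * 294 / 1000 bits
= 2940000 bits
= 367500 bytes
= 358.8867 KB
BDP = 2940000 bits (367500 bytes)


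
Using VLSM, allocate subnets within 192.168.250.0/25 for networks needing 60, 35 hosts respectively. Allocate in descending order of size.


60 hosts -> /26 (62 usable): 192.168.250.0/26
35 hosts -> /26 (62 usable): 192.168.250.64/26
Allocation: 192.168.250.0/26 (60 hosts, 62 usable); 192.168.250.64/26 (35 hosts, 62 usable)


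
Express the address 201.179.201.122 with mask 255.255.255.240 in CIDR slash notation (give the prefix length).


Binary: 11111111.11111111.11111111.11110000
Count leading 1s
Prefix: /28


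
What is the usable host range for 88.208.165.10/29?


Network: 88.208.165.8
Broadcast: 88.208.165.15
First usable = network + 1
Last usable = broadcast - 1
Range: 88.208.165.9 to 88.208.165.14


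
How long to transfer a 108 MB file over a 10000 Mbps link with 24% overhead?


Effective throughput = 10000 * (1 - 24/100) = 7600 Mbps
File size in Mb = 108 * 8 = 864 Mb
Time = 864 / 7600
Time = 0.1137 seconds


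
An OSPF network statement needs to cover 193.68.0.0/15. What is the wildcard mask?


Subnet mask: 255.254.0.0
Wildcard = 255.255.255.255 - subnet mask
255 - 255 = 0
255 - 254 = 1
255 - 0 = 255
255 - 0 = 255
Wildcard: 0.1.255.255


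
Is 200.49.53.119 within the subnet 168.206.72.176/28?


Subnet network: 168.206.72.176
Test IP AND mask: 200.49.53.112
No, 200.49.53.119 is not in 168.206.72.176/28


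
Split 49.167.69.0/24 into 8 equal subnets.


New prefix = 24 + 3 = 27
Each subnet has 32 addresses
  49.167.69.0/27
  49.167.69.32/27
  49.167.69.64/27
  49.167.69.96/27
  49.167.69.128/27
  49.167.69.160/27
  49.167.69.192/27
  49.167.69.224/27
Subnets: 49.167.69.0/27, 49.167.69.32/27, 49.167.69.64/27, 49.167.69.96/27, 49.167.69.128/27, 49.167.69.160/27, 49.167.69.192/27, 49.167.69.224/27


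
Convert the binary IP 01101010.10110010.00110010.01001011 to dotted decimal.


01101010 = 106
10110010 = 178
00110010 = 50
01001011 = 75
IP: 106.178.50.75


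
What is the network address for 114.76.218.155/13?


IP:   01110010.01001100.11011010.10011011
Mask: 11111111.11111000.00000000.00000000
AND operation:
Net:  01110010.01001000.00000000.00000000
Network: 114.72.0.0/13


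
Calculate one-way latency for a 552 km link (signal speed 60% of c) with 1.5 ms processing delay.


Speed = 0.6 * 3e5 km/s = 180000 km/s
Propagation delay = 552 / 180000 = 0.0031 s = 3.0667 ms
Processing delay = 1.5 ms
Total one-way latency = 4.5667 ms


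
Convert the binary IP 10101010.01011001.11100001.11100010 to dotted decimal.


10101010 = 170
01011001 = 89
11100001 = 225
11100010 = 226
IP: 170.89.225.226


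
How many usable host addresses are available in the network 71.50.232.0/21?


Host bits = 32 - 21 = 11
Total addresses = 2^11 = 2048
Usable = total - 2 (network and broadcast)
Usable hosts: 2046


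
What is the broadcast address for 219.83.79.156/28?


Network: 219.83.79.144/28
Host bits = 4
Set all host bits to 1:
Broadcast: 219.83.79.159


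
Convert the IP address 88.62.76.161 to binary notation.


88 = 01011000
62 = 00111110
76 = 01001100
161 = 10100001
Binary: 01011000.00111110.01001100.10100001


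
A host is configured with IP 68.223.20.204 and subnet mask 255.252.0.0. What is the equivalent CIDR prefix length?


Binary: 11111111.11111100.00000000.00000000
Count leading 1s
Prefix: /14


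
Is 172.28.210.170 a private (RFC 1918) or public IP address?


RFC 1918 private ranges:
  10.0.0.0/8 (10.0.0.0 - 10.255.255.255)
  172.16.0.0/12 (172.16.0.0 - 172.31.255.255)
  192.168.0.0/16 (192.168.0.0 - 192.168.255.255)
Private (in 172.16.0.0/12)


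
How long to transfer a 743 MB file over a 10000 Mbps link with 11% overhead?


Effective throughput = 10000 * (1 - 11/100) = 8900 Mbps
File size in Mb = 743 * 8 = 5944 Mb
Time = 5944 / 8900
Time = 0.6679 seconds


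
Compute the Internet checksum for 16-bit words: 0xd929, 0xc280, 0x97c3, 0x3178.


Sum all words (with carry folding):
+ 0xd929 = 0xd929
+ 0xc280 = 0x9baa
+ 0x97c3 = 0x336e
+ 0x3178 = 0x64e6
One's complement: ~0x64e6
Checksum = 0x9b19


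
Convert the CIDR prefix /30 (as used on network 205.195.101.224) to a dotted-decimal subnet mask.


/30 means 30 network bits, 2 host bits
Binary: 11111111111111111111111111111100
Mask: 255.255.255.252


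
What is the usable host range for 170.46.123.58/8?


Network: 170.0.0.0
Broadcast: 170.255.255.255
First usable = network + 1
Last usable = broadcast - 1
Range: 170.0.0.1 to 170.255.255.254


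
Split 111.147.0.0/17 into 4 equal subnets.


New prefix = 17 + 2 = 19
Each subnet has 8192 addresses
  111.147.0.0/19
  111.147.32.0/19
  111.147.64.0/19
  111.147.96.0/19
Subnets: 111.147.0.0/19, 111.147.32.0/19, 111.147.64.0/19, 111.147.96.0/19


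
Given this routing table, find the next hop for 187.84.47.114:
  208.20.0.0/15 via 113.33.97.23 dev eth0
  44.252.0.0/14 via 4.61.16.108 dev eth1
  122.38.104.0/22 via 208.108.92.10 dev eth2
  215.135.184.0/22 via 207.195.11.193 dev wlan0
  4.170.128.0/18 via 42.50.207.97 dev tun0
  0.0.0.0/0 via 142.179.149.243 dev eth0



Longest prefix match for 187.84.47.114:
  /15 208.20.0.0: no
  /14 44.252.0.0: no
  /22 122.38.104.0: no
  /22 215.135.184.0: no
  /18 4.170.128.0: no
  /0 0.0.0.0: MATCH
Selected: next-hop 142.179.149.243 via eth0 (matched /0)


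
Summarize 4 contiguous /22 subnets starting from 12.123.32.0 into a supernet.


Original prefix: /22
Number of subnets: 4 = 2^2
New prefix = 22 - 2 = 20
Supernet: 12.123.32.0/20


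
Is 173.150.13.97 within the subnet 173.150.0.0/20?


Subnet network: 173.150.0.0
Test IP AND mask: 173.150.0.0
Yes, 173.150.13.97 is in 173.150.0.0/20


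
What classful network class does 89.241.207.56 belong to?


First octet: 89
Binary: 01011001
0xxxxxxx -> Class A (1-126)
Class A, default mask 255.0.0.0 (/8)


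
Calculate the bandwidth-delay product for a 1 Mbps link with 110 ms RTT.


BDP = bandwidth * RTT
= 1 Mbps * 110 ms
= 1 * 1e6 * 110 / 1000 bits
= 110000 bits
= 13750 bytes
= 13.4277 KB
BDP = 110000 bits (13750 bytes)


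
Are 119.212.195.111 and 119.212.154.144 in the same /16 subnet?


Mask: 255.255.0.0
119.212.195.111 AND mask = 119.212.0.0
119.212.154.144 AND mask = 119.212.0.0
Yes, same subnet (119.212.0.0)


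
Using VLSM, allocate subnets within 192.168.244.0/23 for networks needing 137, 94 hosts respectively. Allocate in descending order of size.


137 hosts -> /24 (254 usable): 192.168.244.0/24
94 hosts -> /25 (126 usable): 192.168.245.0/25
Allocation: 192.168.244.0/24 (137 hosts, 254 usable); 192.168.245.0/25 (94 hosts, 126 usable)


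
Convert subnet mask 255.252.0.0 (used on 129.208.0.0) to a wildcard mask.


Subnet mask: 255.252.0.0
Wildcard = 255.255.255.255 - subnet mask
255 - 255 = 0
255 - 252 = 3
255 - 0 = 255
255 - 0 = 255
Wildcard: 0.3.255.255


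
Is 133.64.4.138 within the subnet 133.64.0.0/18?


Subnet network: 133.64.0.0
Test IP AND mask: 133.64.0.0
Yes, 133.64.4.138 is in 133.64.0.0/18


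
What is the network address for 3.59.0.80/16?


IP:   00000011.00111011.00000000.01010000
Mask: 11111111.11111111.00000000.00000000
AND operation:
Net:  00000011.00111011.00000000.00000000
Network: 3.59.0.0/16


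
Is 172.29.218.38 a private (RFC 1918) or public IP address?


RFC 1918 private ranges:
  10.0.0.0/8 (10.0.0.0 - 10.255.255.255)
  172.16.0.0/12 (172.16.0.0 - 172.31.255.255)
  192.168.0.0/16 (192.168.0.0 - 192.168.255.255)
Private (in 172.16.0.0/12)


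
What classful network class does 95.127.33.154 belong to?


First octet: 95
Binary: 01011111
0xxxxxxx -> Class A (1-126)
Class A, default mask 255.0.0.0 (/8)


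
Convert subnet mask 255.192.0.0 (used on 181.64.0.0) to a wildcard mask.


Subnet mask: 255.192.0.0
Wildcard = 255.255.255.255 - subnet mask
255 - 255 = 0
255 - 192 = 63
255 - 0 = 255
255 - 0 = 255
Wildcard: 0.63.255.255


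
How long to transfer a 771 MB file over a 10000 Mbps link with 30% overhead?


Effective throughput = 10000 * (1 - 30/100) = 7000 Mbps
File size in Mb = 771 * 8 = 6168 Mb
Time = 6168 / 7000
Time = 0.8811 seconds


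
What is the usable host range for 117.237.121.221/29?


Network: 117.237.121.216
Broadcast: 117.237.121.223
First usable = network + 1
Last usable = broadcast - 1
Range: 117.237.121.217 to 117.237.121.222


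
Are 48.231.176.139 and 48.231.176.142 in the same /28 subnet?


Mask: 255.255.255.240
48.231.176.139 AND mask = 48.231.176.128
48.231.176.142 AND mask = 48.231.176.128
Yes, same subnet (48.231.176.128)


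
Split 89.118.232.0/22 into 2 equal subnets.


New prefix = 22 + 1 = 23
Each subnet has 512 addresses
  89.118.232.0/23
  89.118.234.0/23
Subnets: 89.118.232.0/23, 89.118.234.0/23


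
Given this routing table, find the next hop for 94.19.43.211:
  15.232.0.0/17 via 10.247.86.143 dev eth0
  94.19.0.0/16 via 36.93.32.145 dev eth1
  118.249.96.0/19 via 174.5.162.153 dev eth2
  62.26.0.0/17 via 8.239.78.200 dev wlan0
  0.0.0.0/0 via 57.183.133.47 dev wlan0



Longest prefix match for 94.19.43.211:
  /17 15.232.0.0: no
  /16 94.19.0.0: MATCH
  /19 118.249.96.0: no
  /17 62.26.0.0: no
  /0 0.0.0.0: MATCH
Selected: next-hop 36.93.32.145 via eth1 (matched /16)


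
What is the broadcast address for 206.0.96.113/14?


Network: 206.0.0.0/14
Host bits = 18
Set all host bits to 1:
Broadcast: 206.3.255.255


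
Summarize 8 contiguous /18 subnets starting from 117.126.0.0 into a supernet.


Original prefix: /18
Number of subnets: 8 = 2^3
New prefix = 18 - 3 = 15
Supernet: 117.126.0.0/15


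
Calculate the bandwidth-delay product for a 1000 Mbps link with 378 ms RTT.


BDP = bandwidth * RTT
= 1000 Mbps * 378 ms
= 1000 * 1e6 * 378 / 1000 bits
= 378000000 bits
= 47250000 bytes
= 46142.5781 KB
BDP = 378000000 bits (47250000 bytes)


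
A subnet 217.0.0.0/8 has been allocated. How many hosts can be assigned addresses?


Host bits = 32 - 8 = 24
Total addresses = 2^24 = 16777216
Usable = total - 2 (network and broadcast)
Usable hosts: 16777214


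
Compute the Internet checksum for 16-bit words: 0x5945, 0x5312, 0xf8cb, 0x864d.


Sum all words (with carry folding):
+ 0x5945 = 0x5945
+ 0x5312 = 0xac57
+ 0xf8cb = 0xa523
+ 0x864d = 0x2b71
One's complement: ~0x2b71
Checksum = 0xd48e


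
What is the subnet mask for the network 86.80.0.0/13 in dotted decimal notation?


/13 means 13 network bits, 19 host bits
Binary: 11111111111110000000000000000000
Mask: 255.248.0.0


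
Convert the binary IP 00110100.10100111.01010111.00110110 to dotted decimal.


00110100 = 52
10100111 = 167
01010111 = 87
00110110 = 54
IP: 52.167.87.54


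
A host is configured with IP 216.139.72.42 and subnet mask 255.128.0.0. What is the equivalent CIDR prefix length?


Binary: 11111111.10000000.00000000.00000000
Count leading 1s
Prefix: /9


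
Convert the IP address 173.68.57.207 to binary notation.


173 = 10101101
68 = 01000100
57 = 00111001
207 = 11001111
Binary: 10101101.01000100.00111001.11001111


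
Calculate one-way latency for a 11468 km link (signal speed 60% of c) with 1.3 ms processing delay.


Speed = 0.6 * 3e5 km/s = 180000 km/s
Propagation delay = 11468 / 180000 = 0.0637 s = 63.7111 ms
Processing delay = 1.3 ms
Total one-way latency = 65.0111 ms


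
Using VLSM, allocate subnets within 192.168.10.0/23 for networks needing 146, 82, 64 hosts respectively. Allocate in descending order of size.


146 hosts -> /24 (254 usable): 192.168.10.0/24
82 hosts -> /25 (126 usable): 192.168.11.0/25
64 hosts -> /25 (126 usable): 192.168.11.128/25
Allocation: 192.168.10.0/24 (146 hosts, 254 usable); 192.168.11.0/25 (82 hosts, 126 usable); 192.168.11.128/25 (64 hosts, 126 usable)


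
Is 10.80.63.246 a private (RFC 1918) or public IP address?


RFC 1918 private ranges:
  10.0.0.0/8 (10.0.0.0 - 10.255.255.255)
  172.16.0.0/12 (172.16.0.0 - 172.31.255.255)
  192.168.0.0/16 (192.168.0.0 - 192.168.255.255)
Private (in 10.0.0.0/8)


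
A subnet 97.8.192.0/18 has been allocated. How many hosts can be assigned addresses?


Host bits = 32 - 18 = 14
Total addresses = 2^14 = 16384
Usable = total - 2 (network and broadcast)
Usable hosts: 16382


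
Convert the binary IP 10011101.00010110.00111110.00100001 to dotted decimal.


10011101 = 157
00010110 = 22
00111110 = 62
00100001 = 33
IP: 157.22.62.33


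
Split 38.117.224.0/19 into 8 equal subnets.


New prefix = 19 + 3 = 22
Each subnet has 1024 addresses
  38.117.224.0/22
  38.117.228.0/22
  38.117.232.0/22
  38.117.236.0/22
  38.117.240.0/22
  38.117.244.0/22
  38.117.248.0/22
  38.117.252.0/22
Subnets: 38.117.224.0/22, 38.117.228.0/22, 38.117.232.0/22, 38.117.236.0/22, 38.117.240.0/22, 38.117.244.0/22, 38.117.248.0/22, 38.117.252.0/22


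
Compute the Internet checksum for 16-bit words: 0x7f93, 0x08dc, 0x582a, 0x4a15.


Sum all words (with carry folding):
+ 0x7f93 = 0x7f93
+ 0x08dc = 0x886f
+ 0x582a = 0xe099
+ 0x4a15 = 0x2aaf
One's complement: ~0x2aaf
Checksum = 0xd550


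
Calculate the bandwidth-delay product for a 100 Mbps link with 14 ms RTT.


BDP = bandwidth * RTT
= 100 Mbps * 14 ms
= 100 * 1e6 * 14 / 1000 bits
= 1400000 bits
= 175000 bytes
= 170.8984 KB
BDP = 1400000 bits (175000 bytes)


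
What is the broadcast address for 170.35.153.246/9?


Network: 170.0.0.0/9
Host bits = 23
Set all host bits to 1:
Broadcast: 170.127.255.255


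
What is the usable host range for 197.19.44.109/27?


Network: 197.19.44.96
Broadcast: 197.19.44.127
First usable = network + 1
Last usable = broadcast - 1
Range: 197.19.44.97 to 197.19.44.126


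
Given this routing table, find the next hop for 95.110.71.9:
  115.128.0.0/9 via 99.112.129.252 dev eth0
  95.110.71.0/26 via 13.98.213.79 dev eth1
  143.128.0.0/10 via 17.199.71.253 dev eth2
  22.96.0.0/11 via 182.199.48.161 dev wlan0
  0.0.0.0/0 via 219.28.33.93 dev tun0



Longest prefix match for 95.110.71.9:
  /9 115.128.0.0: no
  /26 95.110.71.0: MATCH
  /10 143.128.0.0: no
  /11 22.96.0.0: no
  /0 0.0.0.0: MATCH
Selected: next-hop 13.98.213.79 via eth1 (matched /26)


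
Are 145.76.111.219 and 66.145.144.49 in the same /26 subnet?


Mask: 255.255.255.192
145.76.111.219 AND mask = 145.76.111.192
66.145.144.49 AND mask = 66.145.144.0
No, different subnets (145.76.111.192 vs 66.145.144.0)


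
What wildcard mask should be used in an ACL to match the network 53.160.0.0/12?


Subnet mask: 255.240.0.0
Wildcard = 255.255.255.255 - subnet mask
255 - 255 = 0
255 - 240 = 15
255 - 0 = 255
255 - 0 = 255
Wildcard: 0.15.255.255


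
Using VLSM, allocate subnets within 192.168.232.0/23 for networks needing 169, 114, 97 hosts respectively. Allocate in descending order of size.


169 hosts -> /24 (254 usable): 192.168.232.0/24
114 hosts -> /25 (126 usable): 192.168.233.0/25
97 hosts -> /25 (126 usable): 192.168.233.128/25
Allocation: 192.168.232.0/24 (169 hosts, 254 usable); 192.168.233.0/25 (114 hosts, 126 usable); 192.168.233.128/25 (97 hosts, 126 usable)


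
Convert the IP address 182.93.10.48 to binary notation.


182 = 10110110
93 = 01011101
10 = 00001010
48 = 00110000
Binary: 10110110.01011101.00001010.00110000


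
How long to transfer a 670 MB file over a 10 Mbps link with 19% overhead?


Effective throughput = 10 * (1 - 19/100) = 8.1 Mbps
File size in Mb = 670 * 8 = 5360 Mb
Time = 5360 / 8.1
Time = 661.7284 seconds


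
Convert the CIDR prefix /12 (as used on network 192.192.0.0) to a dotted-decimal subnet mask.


/12 means 12 network bits, 20 host bits
Binary: 11111111111100000000000000000000
Mask: 255.240.0.0


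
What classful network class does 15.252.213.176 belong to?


First octet: 15
Binary: 00001111
0xxxxxxx -> Class A (1-126)
Class A, default mask 255.0.0.0 (/8)


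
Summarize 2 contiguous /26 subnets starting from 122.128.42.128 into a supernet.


Original prefix: /26
Number of subnets: 2 = 2^1
New prefix = 26 - 1 = 25
Supernet: 122.128.42.128/25


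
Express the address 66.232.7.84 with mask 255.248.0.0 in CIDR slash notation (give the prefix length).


Binary: 11111111.11111000.00000000.00000000
Count leading 1s
Prefix: /13


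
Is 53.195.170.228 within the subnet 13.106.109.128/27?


Subnet network: 13.106.109.128
Test IP AND mask: 53.195.170.224
No, 53.195.170.228 is not in 13.106.109.128/27


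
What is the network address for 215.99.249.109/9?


IP:   11010111.01100011.11111001.01101101
Mask: 11111111.10000000.00000000.00000000
AND operation:
Net:  11010111.00000000.00000000.00000000
Network: 215.0.0.0/9


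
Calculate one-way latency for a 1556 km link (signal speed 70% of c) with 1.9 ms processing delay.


Speed = 0.7 * 3e5 km/s = 210000 km/s
Propagation delay = 1556 / 210000 = 0.0074 s = 7.4095 ms
Processing delay = 1.9 ms
Total one-way latency = 9.3095 ms


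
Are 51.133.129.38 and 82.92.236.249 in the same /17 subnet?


Mask: 255.255.128.0
51.133.129.38 AND mask = 51.133.128.0
82.92.236.249 AND mask = 82.92.128.0
No, different subnets (51.133.128.0 vs 82.92.128.0)


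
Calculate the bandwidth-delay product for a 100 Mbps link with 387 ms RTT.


BDP = bandwidth * RTT
= 100 Mbps * 387 ms
= 100 * 1e6 * 387 / 1000 bits
= 38700000 bits
= 4837500 bytes
= 4724.1211 KB
BDP = 38700000 bits (4837500 bytes)


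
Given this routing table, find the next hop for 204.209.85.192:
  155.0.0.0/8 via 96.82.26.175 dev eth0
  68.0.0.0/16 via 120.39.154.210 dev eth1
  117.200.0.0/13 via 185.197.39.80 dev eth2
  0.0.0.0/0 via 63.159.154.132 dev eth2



Longest prefix match for 204.209.85.192:
  /8 155.0.0.0: no
  /16 68.0.0.0: no
  /13 117.200.0.0: no
  /0 0.0.0.0: MATCH
Selected: next-hop 63.159.154.132 via eth2 (matched /0)


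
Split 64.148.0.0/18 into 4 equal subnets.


New prefix = 18 + 2 = 20
Each subnet has 4096 addresses
  64.148.0.0/20
  64.148.16.0/20
  64.148.32.0/20
  64.148.48.0/20
Subnets: 64.148.0.0/20, 64.148.16.0/20, 64.148.32.0/20, 64.148.48.0/20


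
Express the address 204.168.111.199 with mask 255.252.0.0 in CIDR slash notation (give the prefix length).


Binary: 11111111.11111100.00000000.00000000
Count leading 1s
Prefix: /14


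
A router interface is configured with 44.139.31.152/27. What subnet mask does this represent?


/27 means 27 network bits, 5 host bits
Binary: 11111111111111111111111111100000
Mask: 255.255.255.224


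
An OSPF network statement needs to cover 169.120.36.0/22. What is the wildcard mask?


Subnet mask: 255.255.252.0
Wildcard = 255.255.255.255 - subnet mask
255 - 255 = 0
255 - 255 = 0
255 - 252 = 3
255 - 0 = 255
Wildcard: 0.0.3.255


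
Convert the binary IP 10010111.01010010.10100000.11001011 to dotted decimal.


10010111 = 151
01010010 = 82
10100000 = 160
11001011 = 203
IP: 151.82.160.203


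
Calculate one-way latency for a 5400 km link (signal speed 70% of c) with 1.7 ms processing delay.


Speed = 0.7 * 3e5 km/s = 210000 km/s
Propagation delay = 5400 / 210000 = 0.0257 s = 25.7143 ms
Processing delay = 1.7 ms
Total one-way latency = 27.4143 ms


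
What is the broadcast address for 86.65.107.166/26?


Network: 86.65.107.128/26
Host bits = 6
Set all host bits to 1:
Broadcast: 86.65.107.191


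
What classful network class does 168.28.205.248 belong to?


First octet: 168
Binary: 10101000
10xxxxxx -> Class B (128-191)
Class B, default mask 255.255.0.0 (/16)


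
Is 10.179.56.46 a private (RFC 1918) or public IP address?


RFC 1918 private ranges:
  10.0.0.0/8 (10.0.0.0 - 10.255.255.255)
  172.16.0.0/12 (172.16.0.0 - 172.31.255.255)
  192.168.0.0/16 (192.168.0.0 - 192.168.255.255)
Private (in 10.0.0.0/8)


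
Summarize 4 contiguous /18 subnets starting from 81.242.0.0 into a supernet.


Original prefix: /18
Number of subnets: 4 = 2^2
New prefix = 18 - 2 = 16
Supernet: 81.242.0.0/16


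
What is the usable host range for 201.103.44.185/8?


Network: 201.0.0.0
Broadcast: 201.255.255.255
First usable = network + 1
Last usable = broadcast - 1
Range: 201.0.0.1 to 201.255.255.254


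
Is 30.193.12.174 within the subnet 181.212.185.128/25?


Subnet network: 181.212.185.128
Test IP AND mask: 30.193.12.128
No, 30.193.12.174 is not in 181.212.185.128/25


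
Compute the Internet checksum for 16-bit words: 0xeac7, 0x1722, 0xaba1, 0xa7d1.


Sum all words (with carry folding):
+ 0xeac7 = 0xeac7
+ 0x1722 = 0x01ea
+ 0xaba1 = 0xad8b
+ 0xa7d1 = 0x555d
One's complement: ~0x555d
Checksum = 0xaaa2


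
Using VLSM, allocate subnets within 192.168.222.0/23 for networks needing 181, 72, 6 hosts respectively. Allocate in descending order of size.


181 hosts -> /24 (254 usable): 192.168.222.0/24
72 hosts -> /25 (126 usable): 192.168.223.0/25
6 hosts -> /29 (6 usable): 192.168.223.128/29
Allocation: 192.168.222.0/24 (181 hosts, 254 usable); 192.168.223.0/25 (72 hosts, 126 usable); 192.168.223.128/29 (6 hosts, 6 usable)


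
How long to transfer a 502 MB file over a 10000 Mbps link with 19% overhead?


Effective throughput = 10000 * (1 - 19/100) = 8100.0 Mbps
File size in Mb = 502 * 8 = 4016 Mb
Time = 4016 / 8100.0
Time = 0.4958 seconds


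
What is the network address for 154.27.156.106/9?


IP:   10011010.00011011.10011100.01101010
Mask: 11111111.10000000.00000000.00000000
AND operation:
Net:  10011010.00000000.00000000.00000000
Network: 154.0.0.0/9


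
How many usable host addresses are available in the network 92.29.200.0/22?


Host bits = 32 - 22 = 10
Total addresses = 2^10 = 1024
Usable = total - 2 (network and broadcast)
Usable hosts: 1022


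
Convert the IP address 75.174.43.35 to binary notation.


75 = 01001011
174 = 10101110
43 = 00101011
35 = 00100011
Binary: 01001011.10101110.00101011.00100011


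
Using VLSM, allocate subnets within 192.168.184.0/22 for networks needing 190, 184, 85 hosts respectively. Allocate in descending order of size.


190 hosts -> /24 (254 usable): 192.168.184.0/24
184 hosts -> /24 (254 usable): 192.168.185.0/24
85 hosts -> /25 (126 usable): 192.168.186.0/25
Allocation: 192.168.184.0/24 (190 hosts, 254 usable); 192.168.185.0/24 (184 hosts, 254 usable); 192.168.186.0/25 (85 hosts, 126 usable)


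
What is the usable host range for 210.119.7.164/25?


Network: 210.119.7.128
Broadcast: 210.119.7.255
First usable = network + 1
Last usable = broadcast - 1
Range: 210.119.7.129 to 210.119.7.254


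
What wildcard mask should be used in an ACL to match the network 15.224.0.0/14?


Subnet mask: 255.252.0.0
Wildcard = 255.255.255.255 - subnet mask
255 - 255 = 0
255 - 252 = 3
255 - 0 = 255
255 - 0 = 255
Wildcard: 0.3.255.255


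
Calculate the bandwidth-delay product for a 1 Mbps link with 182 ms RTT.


BDP = bandwidth * RTT
= 1 Mbps * 182 ms
= 1 * 1e6 * 182 / 1000 bits
= 182000 bits
= 22750 bytes
= 22.2168 KB
BDP = 182000 bits (22750 bytes)


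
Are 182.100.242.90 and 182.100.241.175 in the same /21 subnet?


Mask: 255.255.248.0
182.100.242.90 AND mask = 182.100.240.0
182.100.241.175 AND mask = 182.100.240.0
Yes, same subnet (182.100.240.0)


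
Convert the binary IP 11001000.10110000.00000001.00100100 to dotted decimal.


11001000 = 200
10110000 = 176
00000001 = 1
00100100 = 36
IP: 200.176.1.36


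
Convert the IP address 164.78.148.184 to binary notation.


164 = 10100100
78 = 01001110
148 = 10010100
184 = 10111000
Binary: 10100100.01001110.10010100.10111000


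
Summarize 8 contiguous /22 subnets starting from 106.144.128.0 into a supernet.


Original prefix: /22
Number of subnets: 8 = 2^3
New prefix = 22 - 3 = 19
Supernet: 106.144.128.0/19


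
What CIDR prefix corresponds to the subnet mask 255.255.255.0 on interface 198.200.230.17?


Binary: 11111111.11111111.11111111.00000000
Count leading 1s
Prefix: /24


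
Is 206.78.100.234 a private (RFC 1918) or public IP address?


RFC 1918 private ranges:
  10.0.0.0/8 (10.0.0.0 - 10.255.255.255)
  172.16.0.0/12 (172.16.0.0 - 172.31.255.255)
  192.168.0.0/16 (192.168.0.0 - 192.168.255.255)
Public (not in any RFC 1918 range)


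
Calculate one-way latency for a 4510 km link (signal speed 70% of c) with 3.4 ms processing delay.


Speed = 0.7 * 3e5 km/s = 210000 km/s
Propagation delay = 4510 / 210000 = 0.0215 s = 21.4762 ms
Processing delay = 3.4 ms
Total one-way latency = 24.8762 ms


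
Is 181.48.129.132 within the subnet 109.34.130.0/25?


Subnet network: 109.34.130.0
Test IP AND mask: 181.48.129.128
No, 181.48.129.132 is not in 109.34.130.0/25


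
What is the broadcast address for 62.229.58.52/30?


Network: 62.229.58.52/30
Host bits = 2
Set all host bits to 1:
Broadcast: 62.229.58.55


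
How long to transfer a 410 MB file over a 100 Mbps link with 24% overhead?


Effective throughput = 100 * (1 - 24/100) = 76 Mbps
File size in Mb = 410 * 8 = 3280 Mb
Time = 3280 / 76
Time = 43.1579 seconds


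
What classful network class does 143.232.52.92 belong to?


First octet: 143
Binary: 10001111
10xxxxxx -> Class B (128-191)
Class B, default mask 255.255.0.0 (/16)


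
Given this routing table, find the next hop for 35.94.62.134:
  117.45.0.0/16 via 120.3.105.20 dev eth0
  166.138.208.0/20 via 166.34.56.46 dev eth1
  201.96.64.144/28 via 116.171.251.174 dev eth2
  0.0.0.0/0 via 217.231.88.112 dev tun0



Longest prefix match for 35.94.62.134:
  /16 117.45.0.0: no
  /20 166.138.208.0: no
  /28 201.96.64.144: no
  /0 0.0.0.0: MATCH
Selected: next-hop 217.231.88.112 via tun0 (matched /0)


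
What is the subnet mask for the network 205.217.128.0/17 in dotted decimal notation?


/17 means 17 network bits, 15 host bits
Binary: 11111111111111111000000000000000
Mask: 255.255.128.0


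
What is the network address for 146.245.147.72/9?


IP:   10010010.11110101.10010011.01001000
Mask: 11111111.10000000.00000000.00000000
AND operation:
Net:  10010010.10000000.00000000.00000000
Network: 146.128.0.0/9


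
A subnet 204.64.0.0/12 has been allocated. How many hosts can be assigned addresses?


Host bits = 32 - 12 = 20
Total addresses = 2^20 = 1048576
Usable = total - 2 (network and broadcast)
Usable hosts: 1048574


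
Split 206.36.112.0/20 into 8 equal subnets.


New prefix = 20 + 3 = 23
Each subnet has 512 addresses
  206.36.112.0/23
  206.36.114.0/23
  206.36.116.0/23
  206.36.118.0/23
  206.36.120.0/23
  206.36.122.0/23
  206.36.124.0/23
  206.36.126.0/23
Subnets: 206.36.112.0/23, 206.36.114.0/23, 206.36.116.0/23, 206.36.118.0/23, 206.36.120.0/23, 206.36.122.0/23, 206.36.124.0/23, 206.36.126.0/23


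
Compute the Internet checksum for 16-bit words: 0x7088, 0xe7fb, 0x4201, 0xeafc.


Sum all words (with carry folding):
+ 0x7088 = 0x7088
+ 0xe7fb = 0x5884
+ 0x4201 = 0x9a85
+ 0xeafc = 0x8582
One's complement: ~0x8582
Checksum = 0x7a7d


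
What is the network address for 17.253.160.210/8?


IP:   00010001.11111101.10100000.11010010
Mask: 11111111.00000000.00000000.00000000
AND operation:
Net:  00010001.00000000.00000000.00000000
Network: 17.0.0.0/8


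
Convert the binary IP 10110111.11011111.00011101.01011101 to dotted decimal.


10110111 = 183
11011111 = 223
00011101 = 29
01011101 = 93
IP: 183.223.29.93


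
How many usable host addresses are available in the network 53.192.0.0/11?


Host bits = 32 - 11 = 21
Total addresses = 2^21 = 2097152
Usable = total - 2 (network and broadcast)
Usable hosts: 2097150


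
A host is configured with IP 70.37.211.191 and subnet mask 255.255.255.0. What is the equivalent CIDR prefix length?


Binary: 11111111.11111111.11111111.00000000
Count leading 1s
Prefix: /24


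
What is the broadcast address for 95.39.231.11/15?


Network: 95.38.0.0/15
Host bits = 17
Set all host bits to 1:
Broadcast: 95.39.255.255
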